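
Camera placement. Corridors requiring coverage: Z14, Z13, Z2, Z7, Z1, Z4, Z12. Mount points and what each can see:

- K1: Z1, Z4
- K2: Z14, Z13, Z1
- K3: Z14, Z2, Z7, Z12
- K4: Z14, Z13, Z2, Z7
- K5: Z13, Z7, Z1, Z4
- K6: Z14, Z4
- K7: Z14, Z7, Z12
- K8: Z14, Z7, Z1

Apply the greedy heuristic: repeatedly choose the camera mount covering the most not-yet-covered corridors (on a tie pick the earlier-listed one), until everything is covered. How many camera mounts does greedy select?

2

Pick 1: K3 covers 4 new corridors (Z14, Z2, Z7, Z12).
Pick 2: K5 covers 3 new corridors (Z13, Z1, Z4).
Greedy uses 2 camera mounts.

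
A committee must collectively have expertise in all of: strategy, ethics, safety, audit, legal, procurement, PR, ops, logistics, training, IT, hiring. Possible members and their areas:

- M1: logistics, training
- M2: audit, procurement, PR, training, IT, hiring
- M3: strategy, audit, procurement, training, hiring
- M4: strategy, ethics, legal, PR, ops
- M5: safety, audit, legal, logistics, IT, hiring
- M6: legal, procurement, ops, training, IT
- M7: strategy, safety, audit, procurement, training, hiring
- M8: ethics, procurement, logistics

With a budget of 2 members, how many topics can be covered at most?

Choosing M2, M4 covers {strategy, ethics, audit, legal, procurement, PR, ops, training, IT, hiring} — 10 topics.
No choice of 2 members does better; here safety, logistics are left uncovered.

10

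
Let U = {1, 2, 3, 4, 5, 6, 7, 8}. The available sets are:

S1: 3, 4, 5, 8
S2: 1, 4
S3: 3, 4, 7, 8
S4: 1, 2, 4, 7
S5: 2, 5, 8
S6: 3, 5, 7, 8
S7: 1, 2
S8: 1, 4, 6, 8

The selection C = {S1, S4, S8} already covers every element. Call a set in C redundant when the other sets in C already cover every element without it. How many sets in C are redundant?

Drop S1: 3, 5 uncovered — not redundant.
Drop S4: 2, 7 uncovered — not redundant.
Drop S8: 6 uncovered — not redundant.
None of the sets in C is redundant.

0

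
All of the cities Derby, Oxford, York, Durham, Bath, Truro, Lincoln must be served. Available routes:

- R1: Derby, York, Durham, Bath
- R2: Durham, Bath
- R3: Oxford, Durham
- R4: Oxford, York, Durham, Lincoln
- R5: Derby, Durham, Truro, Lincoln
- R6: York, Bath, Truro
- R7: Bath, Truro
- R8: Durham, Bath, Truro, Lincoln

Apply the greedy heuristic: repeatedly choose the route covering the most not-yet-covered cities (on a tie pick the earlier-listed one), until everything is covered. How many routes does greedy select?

3

Pick 1: R1 covers 4 new cities (Derby, York, Durham, Bath).
Pick 2: R4 covers 2 new cities (Oxford, Lincoln).
Pick 3: R5 covers 1 new cities (Truro).
Greedy uses 3 routes.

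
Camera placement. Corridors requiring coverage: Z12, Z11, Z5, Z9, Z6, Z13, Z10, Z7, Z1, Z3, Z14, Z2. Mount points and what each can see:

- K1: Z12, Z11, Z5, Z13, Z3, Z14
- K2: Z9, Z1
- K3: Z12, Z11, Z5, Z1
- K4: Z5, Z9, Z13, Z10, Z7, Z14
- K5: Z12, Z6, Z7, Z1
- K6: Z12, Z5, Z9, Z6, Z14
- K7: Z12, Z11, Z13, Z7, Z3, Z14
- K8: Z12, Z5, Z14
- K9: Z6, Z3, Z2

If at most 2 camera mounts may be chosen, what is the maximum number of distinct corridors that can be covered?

9

Choosing K1, K4 covers {Z12, Z11, Z5, Z9, Z13, Z10, Z7, Z3, Z14} — 9 corridors.
No choice of 2 camera mounts does better; here Z6, Z1, Z2 are left uncovered.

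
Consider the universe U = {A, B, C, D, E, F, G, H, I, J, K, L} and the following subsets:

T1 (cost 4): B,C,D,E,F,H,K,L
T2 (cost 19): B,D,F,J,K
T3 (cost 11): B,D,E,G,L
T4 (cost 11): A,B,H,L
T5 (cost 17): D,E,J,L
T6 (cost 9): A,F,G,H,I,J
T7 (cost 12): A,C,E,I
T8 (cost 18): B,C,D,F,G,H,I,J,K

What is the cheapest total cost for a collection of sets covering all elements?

13

T1, T6 cover every element at cost 4 + 9 = 13.
Any cover uses at least 2 sets; among all covering selections none totals below 13.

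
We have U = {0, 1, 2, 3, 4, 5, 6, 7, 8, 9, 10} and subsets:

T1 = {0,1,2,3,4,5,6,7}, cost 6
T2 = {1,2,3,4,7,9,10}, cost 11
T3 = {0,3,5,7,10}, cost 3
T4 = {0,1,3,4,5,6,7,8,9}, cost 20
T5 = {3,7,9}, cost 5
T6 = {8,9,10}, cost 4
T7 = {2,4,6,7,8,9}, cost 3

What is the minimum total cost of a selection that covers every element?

T1, T6 cover every element at cost 6 + 4 = 10.
Any cover uses at least 2 sets; among all covering selections none totals below 10.

10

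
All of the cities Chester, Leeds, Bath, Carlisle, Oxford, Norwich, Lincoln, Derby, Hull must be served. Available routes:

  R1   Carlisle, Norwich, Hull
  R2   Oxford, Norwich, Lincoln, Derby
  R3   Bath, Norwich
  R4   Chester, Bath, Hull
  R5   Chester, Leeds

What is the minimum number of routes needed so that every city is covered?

R1, R2, R3, R5 together cover {Chester, Leeds, Bath, Carlisle, Oxford, Norwich, Lincoln, Derby, Hull} — every city.
No 3 of the 5 routes cover everything (all 10 triples fall short), so 4 is minimum.

4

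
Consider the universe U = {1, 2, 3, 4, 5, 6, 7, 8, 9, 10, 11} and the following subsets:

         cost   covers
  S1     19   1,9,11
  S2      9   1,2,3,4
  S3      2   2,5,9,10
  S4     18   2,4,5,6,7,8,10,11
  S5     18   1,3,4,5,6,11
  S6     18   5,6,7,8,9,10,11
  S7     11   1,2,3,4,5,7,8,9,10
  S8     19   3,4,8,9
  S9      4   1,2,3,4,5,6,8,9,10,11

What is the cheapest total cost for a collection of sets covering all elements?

15

S7, S9 cover every element at cost 11 + 4 = 15.
Any cover uses at least 2 sets; among all covering selections none totals below 15.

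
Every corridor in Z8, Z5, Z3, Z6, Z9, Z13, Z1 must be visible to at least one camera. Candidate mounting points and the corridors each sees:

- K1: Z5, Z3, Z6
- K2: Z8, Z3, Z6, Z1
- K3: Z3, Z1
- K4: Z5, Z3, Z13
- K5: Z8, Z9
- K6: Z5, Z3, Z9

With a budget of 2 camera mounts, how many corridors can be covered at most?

Choosing K2, K4 covers {Z8, Z5, Z3, Z6, Z13, Z1} — 6 corridors.
No choice of 2 camera mounts does better; here Z9 is left uncovered.

6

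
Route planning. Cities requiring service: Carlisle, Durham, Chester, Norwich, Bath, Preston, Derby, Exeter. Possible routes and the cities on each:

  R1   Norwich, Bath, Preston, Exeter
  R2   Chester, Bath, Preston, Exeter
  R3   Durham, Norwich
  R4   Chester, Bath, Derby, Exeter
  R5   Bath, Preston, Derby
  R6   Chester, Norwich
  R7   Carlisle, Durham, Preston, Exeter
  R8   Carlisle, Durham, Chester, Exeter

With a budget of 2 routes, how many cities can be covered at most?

7

Choosing R1, R8 covers {Carlisle, Durham, Chester, Norwich, Bath, Preston, Exeter} — 7 cities.
No choice of 2 routes does better; here Derby is left uncovered.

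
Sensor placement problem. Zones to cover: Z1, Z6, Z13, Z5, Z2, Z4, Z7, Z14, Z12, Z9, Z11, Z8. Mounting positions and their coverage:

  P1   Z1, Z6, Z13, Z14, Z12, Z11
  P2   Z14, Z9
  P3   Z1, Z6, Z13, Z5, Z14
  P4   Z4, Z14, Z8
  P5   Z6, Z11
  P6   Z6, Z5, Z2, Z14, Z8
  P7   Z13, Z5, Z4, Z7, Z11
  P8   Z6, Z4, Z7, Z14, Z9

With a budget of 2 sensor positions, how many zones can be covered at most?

Choosing P1, P6 covers {Z1, Z6, Z13, Z5, Z2, Z14, Z12, Z11, Z8} — 9 zones.
No choice of 2 sensor positions does better; here Z4, Z7, Z9 are left uncovered.

9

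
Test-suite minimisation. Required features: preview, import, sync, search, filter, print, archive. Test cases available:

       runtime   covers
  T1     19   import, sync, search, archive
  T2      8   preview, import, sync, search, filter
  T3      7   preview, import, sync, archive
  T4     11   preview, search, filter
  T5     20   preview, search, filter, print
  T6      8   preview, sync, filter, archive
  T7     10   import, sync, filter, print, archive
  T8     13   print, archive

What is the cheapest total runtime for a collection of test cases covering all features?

18

T2, T7 cover every feature at runtime 8 + 10 = 18.
Any cover uses at least 2 test cases; among all covering selections none totals below 18.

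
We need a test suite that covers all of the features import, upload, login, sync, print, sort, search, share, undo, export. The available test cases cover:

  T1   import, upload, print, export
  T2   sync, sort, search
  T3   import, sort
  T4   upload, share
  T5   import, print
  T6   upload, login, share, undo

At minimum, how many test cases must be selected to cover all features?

T1, T2, T6 together cover {import, upload, login, sync, print, sort, search, share, undo, export} — every feature.
No 2 of the 6 test cases cover everything (all 15 pairs fall short), so 3 is minimum.

3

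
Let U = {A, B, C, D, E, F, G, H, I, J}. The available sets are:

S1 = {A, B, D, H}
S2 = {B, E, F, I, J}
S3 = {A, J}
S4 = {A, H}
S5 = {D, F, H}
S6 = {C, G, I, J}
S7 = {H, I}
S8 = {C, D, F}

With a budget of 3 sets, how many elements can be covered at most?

Choosing S1, S2, S6 covers {A, B, C, D, E, F, G, H, I, J} — 10 elements.
That is all 10 elements.

10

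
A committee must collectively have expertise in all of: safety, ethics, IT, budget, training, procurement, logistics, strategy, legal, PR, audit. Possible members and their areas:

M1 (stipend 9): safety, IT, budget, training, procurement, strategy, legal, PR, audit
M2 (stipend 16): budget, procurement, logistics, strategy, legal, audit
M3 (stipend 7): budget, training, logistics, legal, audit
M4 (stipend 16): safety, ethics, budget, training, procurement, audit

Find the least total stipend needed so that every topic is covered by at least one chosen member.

M1, M3, M4 cover every topic at stipend 9 + 7 + 16 = 32.
Any cover uses at least 3 members; among all covering selections none totals below 32.

32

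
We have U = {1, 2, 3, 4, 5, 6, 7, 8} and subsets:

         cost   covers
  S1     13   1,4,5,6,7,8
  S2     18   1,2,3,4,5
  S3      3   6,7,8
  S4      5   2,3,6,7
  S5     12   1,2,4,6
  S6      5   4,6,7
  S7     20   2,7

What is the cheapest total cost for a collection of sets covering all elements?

S1, S4 cover every element at cost 13 + 5 = 18.
Any cover uses at least 2 sets; among all covering selections none totals below 18.
Greedy by coverage-per-cost would pick S3, S4, S1 for 21 — worse than the optimum 18.

18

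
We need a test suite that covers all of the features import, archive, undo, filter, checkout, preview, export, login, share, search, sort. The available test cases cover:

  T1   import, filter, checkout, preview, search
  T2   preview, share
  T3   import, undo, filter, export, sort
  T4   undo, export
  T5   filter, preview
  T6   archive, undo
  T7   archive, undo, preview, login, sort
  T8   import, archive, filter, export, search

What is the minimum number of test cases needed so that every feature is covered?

4

T1, T2, T3, T7 together cover {import, archive, undo, filter, checkout, preview, export, login, share, search, sort} — every feature.
No 3 of the 8 test cases cover everything (all 56 triples fall short), so 4 is minimum.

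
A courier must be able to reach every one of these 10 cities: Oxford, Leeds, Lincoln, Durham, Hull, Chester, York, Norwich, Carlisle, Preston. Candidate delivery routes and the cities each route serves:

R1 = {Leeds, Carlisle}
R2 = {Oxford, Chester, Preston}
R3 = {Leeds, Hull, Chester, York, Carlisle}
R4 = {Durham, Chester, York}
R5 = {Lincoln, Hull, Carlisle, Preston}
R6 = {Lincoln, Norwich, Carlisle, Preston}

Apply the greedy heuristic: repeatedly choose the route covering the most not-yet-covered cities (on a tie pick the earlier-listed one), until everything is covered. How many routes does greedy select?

4

Pick 1: R3 covers 5 new cities (Leeds, Hull, Chester, York, Carlisle).
Pick 2: R6 covers 3 new cities (Lincoln, Norwich, Preston).
Pick 3: R2 covers 1 new cities (Oxford).
Pick 4: R4 covers 1 new cities (Durham).
Greedy uses 4 routes.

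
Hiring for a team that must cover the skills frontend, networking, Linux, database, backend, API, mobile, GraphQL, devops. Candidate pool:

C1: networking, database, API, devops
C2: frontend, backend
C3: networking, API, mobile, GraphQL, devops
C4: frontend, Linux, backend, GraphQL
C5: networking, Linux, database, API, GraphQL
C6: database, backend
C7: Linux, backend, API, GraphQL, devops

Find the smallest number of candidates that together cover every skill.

3

C1, C3, C4 together cover {frontend, networking, Linux, database, backend, API, mobile, GraphQL, devops} — every skill.
No 2 of the 7 candidates cover everything (all 21 pairs fall short), so 3 is minimum.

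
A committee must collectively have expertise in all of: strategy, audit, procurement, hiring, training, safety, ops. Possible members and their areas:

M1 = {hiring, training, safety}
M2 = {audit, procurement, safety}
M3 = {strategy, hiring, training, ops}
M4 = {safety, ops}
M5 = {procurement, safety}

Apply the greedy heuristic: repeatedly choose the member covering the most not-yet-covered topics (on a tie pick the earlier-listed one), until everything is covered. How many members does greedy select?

2

Pick 1: M3 covers 4 new topics (strategy, hiring, training, ops).
Pick 2: M2 covers 3 new topics (audit, procurement, safety).
Greedy uses 2 members.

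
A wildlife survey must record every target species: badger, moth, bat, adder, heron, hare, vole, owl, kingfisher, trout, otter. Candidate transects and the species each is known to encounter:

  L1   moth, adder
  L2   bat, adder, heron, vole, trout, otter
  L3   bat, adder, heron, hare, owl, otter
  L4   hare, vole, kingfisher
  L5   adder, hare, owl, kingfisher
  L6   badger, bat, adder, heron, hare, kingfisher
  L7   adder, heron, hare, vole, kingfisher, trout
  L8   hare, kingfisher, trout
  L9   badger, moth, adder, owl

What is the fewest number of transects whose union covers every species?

3

L2, L4, L9 together cover {badger, moth, bat, adder, heron, hare, vole, owl, kingfisher, trout, otter} — every species.
No 2 of the 9 transects cover everything (all 36 pairs fall short), so 3 is minimum.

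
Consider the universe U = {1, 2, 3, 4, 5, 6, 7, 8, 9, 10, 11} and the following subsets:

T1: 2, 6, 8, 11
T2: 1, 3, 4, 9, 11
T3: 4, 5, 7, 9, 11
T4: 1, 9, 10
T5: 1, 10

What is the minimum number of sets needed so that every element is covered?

T1, T2, T3, T4 together cover {1, 2, 3, 4, 5, 6, 7, 8, 9, 10, 11} — every element.
No 3 of the 5 sets cover everything (all 10 triples fall short), so 4 is minimum.

4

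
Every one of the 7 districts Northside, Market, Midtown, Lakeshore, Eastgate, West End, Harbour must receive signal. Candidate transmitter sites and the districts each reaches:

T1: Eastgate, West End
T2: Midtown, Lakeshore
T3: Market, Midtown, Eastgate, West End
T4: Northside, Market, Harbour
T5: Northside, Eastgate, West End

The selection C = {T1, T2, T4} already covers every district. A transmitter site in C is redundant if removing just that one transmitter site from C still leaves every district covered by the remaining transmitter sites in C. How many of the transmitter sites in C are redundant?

Drop T1: Eastgate, West End uncovered — not redundant.
Drop T2: Midtown, Lakeshore uncovered — not redundant.
Drop T4: Northside, Market, Harbour uncovered — not redundant.
None of the transmitter sites in C is redundant.

0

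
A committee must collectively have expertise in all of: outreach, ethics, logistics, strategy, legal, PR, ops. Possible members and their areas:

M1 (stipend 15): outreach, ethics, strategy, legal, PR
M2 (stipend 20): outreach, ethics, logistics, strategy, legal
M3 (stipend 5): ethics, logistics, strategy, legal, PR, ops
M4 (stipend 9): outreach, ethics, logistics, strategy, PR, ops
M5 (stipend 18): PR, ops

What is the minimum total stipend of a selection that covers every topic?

14

M3, M4 cover every topic at stipend 5 + 9 = 14.
Any cover uses at least 2 members; among all covering selections none totals below 14.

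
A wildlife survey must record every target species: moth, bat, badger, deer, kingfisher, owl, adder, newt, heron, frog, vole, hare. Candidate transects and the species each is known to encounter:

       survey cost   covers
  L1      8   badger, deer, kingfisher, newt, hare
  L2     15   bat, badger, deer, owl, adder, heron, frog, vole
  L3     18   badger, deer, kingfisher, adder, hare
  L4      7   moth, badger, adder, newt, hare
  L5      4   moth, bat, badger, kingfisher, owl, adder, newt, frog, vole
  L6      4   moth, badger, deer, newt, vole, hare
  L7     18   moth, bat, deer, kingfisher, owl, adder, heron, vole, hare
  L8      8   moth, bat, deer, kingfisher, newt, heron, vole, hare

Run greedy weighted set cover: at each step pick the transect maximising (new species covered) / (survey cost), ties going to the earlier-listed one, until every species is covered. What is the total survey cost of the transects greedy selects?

Pick 1: L5 adds 9 new (moth, bat, badger, kingfisher, owl, adder, newt, frog, vole) at survey cost 4 (ratio 9/4).
Pick 2: L6 adds 2 new (deer, hare) at survey cost 4 (ratio 2/4).
Pick 3: L8 adds 1 new (heron) at survey cost 8 (ratio 1/8).
Greedy total survey cost: 4 + 4 + 8 = 16. (The true optimum is 12, so greedy overshoots here.)

16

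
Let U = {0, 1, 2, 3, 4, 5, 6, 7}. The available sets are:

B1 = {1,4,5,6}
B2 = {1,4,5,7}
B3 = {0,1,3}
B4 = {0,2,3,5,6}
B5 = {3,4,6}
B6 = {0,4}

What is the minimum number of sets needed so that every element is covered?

B2, B4 together cover {0, 1, 2, 3, 4, 5, 6, 7} — every element.
No single set contains all 8 elements, so 2 is optimal.

2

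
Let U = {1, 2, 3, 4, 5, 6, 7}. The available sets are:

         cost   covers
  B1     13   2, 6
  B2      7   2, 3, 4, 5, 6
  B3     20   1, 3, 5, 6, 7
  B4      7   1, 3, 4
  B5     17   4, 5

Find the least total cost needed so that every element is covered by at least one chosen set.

B2, B3 cover every element at cost 7 + 20 = 27.
Any cover uses at least 2 sets; among all covering selections none totals below 27.

27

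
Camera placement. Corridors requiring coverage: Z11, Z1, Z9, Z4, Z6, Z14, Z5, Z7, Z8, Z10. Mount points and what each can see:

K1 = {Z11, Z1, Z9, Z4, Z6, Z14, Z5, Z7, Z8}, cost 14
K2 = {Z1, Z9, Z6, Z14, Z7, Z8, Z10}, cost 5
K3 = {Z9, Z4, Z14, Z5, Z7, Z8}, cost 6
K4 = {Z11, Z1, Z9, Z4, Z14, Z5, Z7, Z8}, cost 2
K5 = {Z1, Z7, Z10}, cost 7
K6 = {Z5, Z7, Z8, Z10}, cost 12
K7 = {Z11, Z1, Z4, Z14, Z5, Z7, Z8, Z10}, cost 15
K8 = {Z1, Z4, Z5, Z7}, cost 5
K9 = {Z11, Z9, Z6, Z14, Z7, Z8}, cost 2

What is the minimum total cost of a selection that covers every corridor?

7

K2, K4 cover every corridor at cost 5 + 2 = 7.
Any cover uses at least 2 camera mounts; among all covering selections none totals below 7.
Greedy by coverage-per-cost would pick K4, K9, K2 for 9 — worse than the optimum 7.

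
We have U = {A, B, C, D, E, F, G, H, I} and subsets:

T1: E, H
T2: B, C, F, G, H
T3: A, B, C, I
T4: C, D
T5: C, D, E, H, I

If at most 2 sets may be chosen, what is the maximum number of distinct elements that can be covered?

Choosing T2, T5 covers {B, C, D, E, F, G, H, I} — 8 elements.
No choice of 2 sets does better; here A is left uncovered.

8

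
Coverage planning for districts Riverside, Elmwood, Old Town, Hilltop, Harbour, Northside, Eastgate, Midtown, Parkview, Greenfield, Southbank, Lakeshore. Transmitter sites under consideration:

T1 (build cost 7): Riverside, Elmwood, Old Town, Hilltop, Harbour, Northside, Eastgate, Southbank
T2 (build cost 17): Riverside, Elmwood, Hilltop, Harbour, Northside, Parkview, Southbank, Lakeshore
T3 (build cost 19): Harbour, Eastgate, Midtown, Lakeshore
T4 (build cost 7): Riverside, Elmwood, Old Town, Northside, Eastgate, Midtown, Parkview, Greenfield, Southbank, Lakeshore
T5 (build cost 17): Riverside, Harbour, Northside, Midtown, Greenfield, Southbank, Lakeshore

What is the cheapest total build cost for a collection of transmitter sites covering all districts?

14

T1, T4 cover every district at build cost 7 + 7 = 14.
Any cover uses at least 2 transmitter sites; among all covering selections none totals below 14.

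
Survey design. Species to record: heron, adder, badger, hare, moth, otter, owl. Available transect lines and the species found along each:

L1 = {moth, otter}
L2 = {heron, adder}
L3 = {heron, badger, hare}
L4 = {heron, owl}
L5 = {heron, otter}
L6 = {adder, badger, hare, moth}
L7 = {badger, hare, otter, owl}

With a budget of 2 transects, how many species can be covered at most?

6

Choosing L2, L7 covers {heron, adder, badger, hare, otter, owl} — 6 species.
No choice of 2 transects does better; here moth is left uncovered.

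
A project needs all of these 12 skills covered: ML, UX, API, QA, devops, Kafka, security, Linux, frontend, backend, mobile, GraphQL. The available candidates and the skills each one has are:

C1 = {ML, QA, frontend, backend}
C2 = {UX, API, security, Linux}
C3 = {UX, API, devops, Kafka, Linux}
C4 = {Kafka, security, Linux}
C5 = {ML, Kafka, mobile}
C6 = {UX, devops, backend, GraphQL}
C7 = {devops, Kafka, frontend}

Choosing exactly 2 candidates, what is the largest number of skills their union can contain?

Choosing C1, C3 covers {ML, UX, API, QA, devops, Kafka, Linux, frontend, backend} — 9 skills.
No choice of 2 candidates does better; here security, mobile, GraphQL are left uncovered.

9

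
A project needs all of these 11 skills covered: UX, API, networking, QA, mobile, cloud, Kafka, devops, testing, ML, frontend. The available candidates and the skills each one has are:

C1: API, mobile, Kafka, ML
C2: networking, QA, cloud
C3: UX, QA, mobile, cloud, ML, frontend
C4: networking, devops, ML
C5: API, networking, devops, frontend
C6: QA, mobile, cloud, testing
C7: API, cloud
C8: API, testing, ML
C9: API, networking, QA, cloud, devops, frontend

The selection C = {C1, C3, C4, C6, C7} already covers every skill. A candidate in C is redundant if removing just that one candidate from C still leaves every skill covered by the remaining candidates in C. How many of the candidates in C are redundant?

Drop C1: Kafka uncovered — not redundant.
Drop C3: UX, frontend uncovered — not redundant.
Drop C4: networking, devops uncovered — not redundant.
Drop C6: testing uncovered — not redundant.
Drop C7: the rest still cover every skill — redundant.
1 redundant: C7.

1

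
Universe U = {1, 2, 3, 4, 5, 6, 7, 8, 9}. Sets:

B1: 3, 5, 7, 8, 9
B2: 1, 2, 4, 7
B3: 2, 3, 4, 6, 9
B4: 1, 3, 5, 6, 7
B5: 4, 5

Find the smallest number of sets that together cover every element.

B1, B2, B3 together cover {1, 2, 3, 4, 5, 6, 7, 8, 9} — every element.
No 2 of the 5 sets cover everything (all 10 pairs fall short), so 3 is minimum.

3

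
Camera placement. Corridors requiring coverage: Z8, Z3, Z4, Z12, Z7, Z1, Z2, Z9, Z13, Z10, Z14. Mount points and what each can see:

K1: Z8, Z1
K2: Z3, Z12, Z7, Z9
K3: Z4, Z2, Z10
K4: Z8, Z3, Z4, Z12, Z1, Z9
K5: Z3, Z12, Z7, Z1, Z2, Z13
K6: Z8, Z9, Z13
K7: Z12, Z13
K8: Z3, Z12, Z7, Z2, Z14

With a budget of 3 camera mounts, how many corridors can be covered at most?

10

Choosing K3, K4, K5 covers {Z8, Z3, Z4, Z12, Z7, Z1, Z2, Z9, Z13, Z10} — 10 corridors.
No choice of 3 camera mounts does better; here Z14 is left uncovered.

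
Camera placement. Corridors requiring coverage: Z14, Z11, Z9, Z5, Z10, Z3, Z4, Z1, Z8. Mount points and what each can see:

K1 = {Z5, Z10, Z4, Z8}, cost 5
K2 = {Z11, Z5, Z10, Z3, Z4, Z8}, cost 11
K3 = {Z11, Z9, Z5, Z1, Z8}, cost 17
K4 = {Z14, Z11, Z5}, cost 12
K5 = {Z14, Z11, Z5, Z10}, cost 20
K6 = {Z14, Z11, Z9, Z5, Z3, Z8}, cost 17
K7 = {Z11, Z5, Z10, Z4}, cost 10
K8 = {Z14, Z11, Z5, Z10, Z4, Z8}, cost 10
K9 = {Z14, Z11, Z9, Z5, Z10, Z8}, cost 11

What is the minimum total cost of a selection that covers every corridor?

K2, K3, K8 cover every corridor at cost 11 + 17 + 10 = 38.
Any cover uses at least 3 camera mounts; among all covering selections none totals below 38.

38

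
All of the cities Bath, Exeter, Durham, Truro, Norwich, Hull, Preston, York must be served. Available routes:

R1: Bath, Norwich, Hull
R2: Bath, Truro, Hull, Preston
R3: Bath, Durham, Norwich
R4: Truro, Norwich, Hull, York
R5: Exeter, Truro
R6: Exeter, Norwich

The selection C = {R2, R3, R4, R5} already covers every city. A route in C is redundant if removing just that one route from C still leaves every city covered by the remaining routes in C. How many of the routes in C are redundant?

0

Drop R2: Preston uncovered — not redundant.
Drop R3: Durham uncovered — not redundant.
Drop R4: York uncovered — not redundant.
Drop R5: Exeter uncovered — not redundant.
None of the routes in C is redundant.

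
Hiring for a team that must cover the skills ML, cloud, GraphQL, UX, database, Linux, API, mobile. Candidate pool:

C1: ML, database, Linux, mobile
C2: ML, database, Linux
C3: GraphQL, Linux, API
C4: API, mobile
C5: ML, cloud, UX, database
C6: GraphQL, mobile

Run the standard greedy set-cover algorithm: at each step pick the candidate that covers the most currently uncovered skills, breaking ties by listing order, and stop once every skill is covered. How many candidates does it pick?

3

Pick 1: C1 covers 4 new skills (ML, database, Linux, mobile).
Pick 2: C3 covers 2 new skills (GraphQL, API).
Pick 3: C5 covers 2 new skills (cloud, UX).
Greedy uses 3 candidates.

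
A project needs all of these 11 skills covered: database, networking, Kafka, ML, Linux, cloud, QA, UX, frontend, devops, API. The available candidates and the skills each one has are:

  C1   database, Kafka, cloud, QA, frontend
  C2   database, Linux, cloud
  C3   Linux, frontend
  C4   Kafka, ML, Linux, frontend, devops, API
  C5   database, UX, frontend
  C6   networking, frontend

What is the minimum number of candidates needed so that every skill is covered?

C1, C4, C5, C6 together cover {database, networking, Kafka, ML, Linux, cloud, QA, UX, frontend, devops, API} — every skill.
No 3 of the 6 candidates cover everything (all 20 triples fall short), so 4 is minimum.

4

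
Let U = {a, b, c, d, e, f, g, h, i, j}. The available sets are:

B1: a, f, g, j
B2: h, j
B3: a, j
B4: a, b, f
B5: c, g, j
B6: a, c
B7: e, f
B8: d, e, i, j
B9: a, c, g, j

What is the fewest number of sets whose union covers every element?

4

B2, B4, B5, B8 together cover {a, b, c, d, e, f, g, h, i, j} — every element.
No 3 of the 9 sets cover everything (all 84 triples fall short), so 4 is minimum.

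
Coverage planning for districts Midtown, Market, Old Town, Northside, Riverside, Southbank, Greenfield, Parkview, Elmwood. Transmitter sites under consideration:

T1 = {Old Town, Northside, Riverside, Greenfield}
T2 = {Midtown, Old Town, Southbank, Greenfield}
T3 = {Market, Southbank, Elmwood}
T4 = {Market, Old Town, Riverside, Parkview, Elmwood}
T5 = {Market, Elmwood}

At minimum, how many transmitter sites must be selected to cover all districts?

T1, T2, T4 together cover {Midtown, Market, Old Town, Northside, Riverside, Southbank, Greenfield, Parkview, Elmwood} — every district.
No 2 of the 5 transmitter sites cover everything (all 10 pairs fall short), so 3 is minimum.

3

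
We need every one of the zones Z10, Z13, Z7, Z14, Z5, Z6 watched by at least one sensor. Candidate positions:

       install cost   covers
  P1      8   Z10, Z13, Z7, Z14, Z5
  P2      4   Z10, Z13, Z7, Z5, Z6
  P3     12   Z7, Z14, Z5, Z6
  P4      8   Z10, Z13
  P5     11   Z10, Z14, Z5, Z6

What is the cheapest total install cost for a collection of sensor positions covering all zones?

P1, P2 cover every zone at install cost 8 + 4 = 12.
Any cover uses at least 2 sensor positions; among all covering selections none totals below 12.

12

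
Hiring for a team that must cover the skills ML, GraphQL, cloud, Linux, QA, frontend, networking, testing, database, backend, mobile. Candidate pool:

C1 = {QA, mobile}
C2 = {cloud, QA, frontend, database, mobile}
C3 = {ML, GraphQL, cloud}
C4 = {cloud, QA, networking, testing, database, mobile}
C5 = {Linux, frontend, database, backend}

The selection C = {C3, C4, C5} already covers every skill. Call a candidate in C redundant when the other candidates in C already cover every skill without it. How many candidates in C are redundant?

0

Drop C3: ML, GraphQL uncovered — not redundant.
Drop C4: QA, networking, testing, mobile uncovered — not redundant.
Drop C5: Linux, frontend, backend uncovered — not redundant.
None of the candidates in C is redundant.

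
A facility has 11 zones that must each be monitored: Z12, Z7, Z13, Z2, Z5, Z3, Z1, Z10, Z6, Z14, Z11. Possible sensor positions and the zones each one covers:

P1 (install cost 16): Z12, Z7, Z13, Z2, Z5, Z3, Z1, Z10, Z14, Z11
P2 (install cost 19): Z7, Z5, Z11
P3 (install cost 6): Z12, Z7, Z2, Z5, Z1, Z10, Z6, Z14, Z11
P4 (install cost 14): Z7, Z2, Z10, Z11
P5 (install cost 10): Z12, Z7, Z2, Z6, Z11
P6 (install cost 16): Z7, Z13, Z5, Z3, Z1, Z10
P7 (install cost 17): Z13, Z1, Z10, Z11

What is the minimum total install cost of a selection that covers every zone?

22

P1, P3 cover every zone at install cost 16 + 6 = 22.
Any cover uses at least 2 sensor positions; among all covering selections none totals below 22.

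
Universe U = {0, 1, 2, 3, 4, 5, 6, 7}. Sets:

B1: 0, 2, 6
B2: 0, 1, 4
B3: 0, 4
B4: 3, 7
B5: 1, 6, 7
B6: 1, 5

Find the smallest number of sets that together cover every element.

4

B1, B2, B4, B6 together cover {0, 1, 2, 3, 4, 5, 6, 7} — every element.
No 3 of the 6 sets cover everything (all 20 triples fall short), so 4 is minimum.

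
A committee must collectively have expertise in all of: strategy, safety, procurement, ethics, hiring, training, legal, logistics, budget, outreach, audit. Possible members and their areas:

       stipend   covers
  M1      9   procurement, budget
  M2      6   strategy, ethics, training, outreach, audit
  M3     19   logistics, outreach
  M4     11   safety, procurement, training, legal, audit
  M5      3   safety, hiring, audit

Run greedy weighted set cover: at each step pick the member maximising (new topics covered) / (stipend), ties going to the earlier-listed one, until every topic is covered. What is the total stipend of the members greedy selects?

48

Pick 1: M5 adds 3 new (safety, hiring, audit) at stipend 3 (ratio 3/3).
Pick 2: M2 adds 4 new (strategy, ethics, training, outreach) at stipend 6 (ratio 4/6).
Pick 3: M1 adds 2 new (procurement, budget) at stipend 9 (ratio 2/9).
Pick 4: M4 adds 1 new (legal) at stipend 11 (ratio 1/11).
Pick 5: M3 adds 1 new (logistics) at stipend 19 (ratio 1/19).
Greedy total stipend: 3 + 6 + 9 + 11 + 19 = 48.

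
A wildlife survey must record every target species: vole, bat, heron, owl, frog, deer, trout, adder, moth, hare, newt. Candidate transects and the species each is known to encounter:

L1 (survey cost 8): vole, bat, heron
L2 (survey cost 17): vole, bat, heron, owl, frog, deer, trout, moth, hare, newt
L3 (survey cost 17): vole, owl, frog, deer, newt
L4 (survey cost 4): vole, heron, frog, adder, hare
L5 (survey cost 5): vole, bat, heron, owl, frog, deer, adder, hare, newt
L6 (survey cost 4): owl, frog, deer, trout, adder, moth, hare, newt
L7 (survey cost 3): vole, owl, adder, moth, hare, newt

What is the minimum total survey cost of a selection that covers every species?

9

L5, L6 cover every species at survey cost 5 + 4 = 9.
Any cover uses at least 2 transects; among all covering selections none totals below 9.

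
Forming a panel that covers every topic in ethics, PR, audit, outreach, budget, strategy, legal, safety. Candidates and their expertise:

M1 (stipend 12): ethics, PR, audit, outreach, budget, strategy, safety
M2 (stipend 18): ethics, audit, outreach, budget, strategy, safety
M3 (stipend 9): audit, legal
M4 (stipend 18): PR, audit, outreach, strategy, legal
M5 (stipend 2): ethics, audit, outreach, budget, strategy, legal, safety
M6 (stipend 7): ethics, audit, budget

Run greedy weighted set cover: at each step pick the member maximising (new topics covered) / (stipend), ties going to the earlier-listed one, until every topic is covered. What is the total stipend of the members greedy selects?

14

Pick 1: M5 adds 7 new (ethics, audit, outreach, budget, strategy, legal, safety) at stipend 2 (ratio 7/2).
Pick 2: M1 adds 1 new (PR) at stipend 12 (ratio 1/12).
Greedy total stipend: 2 + 12 = 14.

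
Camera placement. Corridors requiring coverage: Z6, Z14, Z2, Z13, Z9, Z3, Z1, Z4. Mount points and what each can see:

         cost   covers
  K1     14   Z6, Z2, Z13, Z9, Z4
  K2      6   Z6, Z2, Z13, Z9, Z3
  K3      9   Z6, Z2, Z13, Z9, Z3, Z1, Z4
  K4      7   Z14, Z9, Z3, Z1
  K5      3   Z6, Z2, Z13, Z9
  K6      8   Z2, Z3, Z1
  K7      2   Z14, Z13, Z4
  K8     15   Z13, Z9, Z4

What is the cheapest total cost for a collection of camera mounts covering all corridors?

K3, K7 cover every corridor at cost 9 + 2 = 11.
Any cover uses at least 2 camera mounts; among all covering selections none totals below 11.
Greedy by coverage-per-cost would pick K7, K5, K4 for 12 — worse than the optimum 11.

11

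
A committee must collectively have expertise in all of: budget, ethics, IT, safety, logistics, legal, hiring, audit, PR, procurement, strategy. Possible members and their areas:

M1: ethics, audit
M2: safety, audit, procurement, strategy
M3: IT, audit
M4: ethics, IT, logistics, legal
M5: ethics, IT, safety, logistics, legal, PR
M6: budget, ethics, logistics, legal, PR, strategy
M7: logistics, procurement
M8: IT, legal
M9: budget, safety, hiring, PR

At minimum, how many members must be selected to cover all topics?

M2, M4, M9 together cover {budget, ethics, IT, safety, logistics, legal, hiring, audit, PR, procurement, strategy} — every topic.
No 2 of the 9 members cover everything (all 36 pairs fall short), so 3 is minimum.

3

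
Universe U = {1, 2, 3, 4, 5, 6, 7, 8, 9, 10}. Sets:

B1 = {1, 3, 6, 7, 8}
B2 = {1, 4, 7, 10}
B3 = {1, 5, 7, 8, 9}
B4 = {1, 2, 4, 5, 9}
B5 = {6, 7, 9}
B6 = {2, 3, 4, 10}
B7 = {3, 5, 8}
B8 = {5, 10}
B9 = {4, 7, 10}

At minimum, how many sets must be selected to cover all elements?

3

B1, B2, B4 together cover {1, 2, 3, 4, 5, 6, 7, 8, 9, 10} — every element.
No 2 of the 9 sets cover everything (all 36 pairs fall short), so 3 is minimum.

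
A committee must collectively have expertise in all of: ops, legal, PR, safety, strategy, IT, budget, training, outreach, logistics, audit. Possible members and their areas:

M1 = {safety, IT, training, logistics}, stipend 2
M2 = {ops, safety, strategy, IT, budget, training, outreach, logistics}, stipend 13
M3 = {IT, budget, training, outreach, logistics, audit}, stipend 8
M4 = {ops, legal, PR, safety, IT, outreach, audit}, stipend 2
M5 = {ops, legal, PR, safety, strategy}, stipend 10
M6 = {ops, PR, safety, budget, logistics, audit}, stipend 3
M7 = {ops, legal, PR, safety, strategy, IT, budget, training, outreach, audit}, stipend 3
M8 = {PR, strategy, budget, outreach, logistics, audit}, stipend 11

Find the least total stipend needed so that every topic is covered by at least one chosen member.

5

M1, M7 cover every topic at stipend 2 + 3 = 5.
Any cover uses at least 2 members; among all covering selections none totals below 5.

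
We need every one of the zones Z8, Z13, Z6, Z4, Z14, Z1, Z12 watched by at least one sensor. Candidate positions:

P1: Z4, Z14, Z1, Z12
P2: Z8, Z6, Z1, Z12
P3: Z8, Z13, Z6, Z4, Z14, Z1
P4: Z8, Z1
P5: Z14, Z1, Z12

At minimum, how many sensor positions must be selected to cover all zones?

P1, P3 together cover {Z8, Z13, Z6, Z4, Z14, Z1, Z12} — every zone.
No single sensor position contains all 7 zones, so 2 is optimal.

2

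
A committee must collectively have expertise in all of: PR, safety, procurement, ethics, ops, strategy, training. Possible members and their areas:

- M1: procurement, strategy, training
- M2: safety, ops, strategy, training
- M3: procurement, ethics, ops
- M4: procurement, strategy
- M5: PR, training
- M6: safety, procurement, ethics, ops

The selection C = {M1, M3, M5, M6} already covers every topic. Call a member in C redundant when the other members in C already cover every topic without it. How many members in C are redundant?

1

Drop M1: strategy uncovered — not redundant.
Drop M3: the rest still cover every topic — redundant.
Drop M5: PR uncovered — not redundant.
Drop M6: safety uncovered — not redundant.
1 redundant: M3.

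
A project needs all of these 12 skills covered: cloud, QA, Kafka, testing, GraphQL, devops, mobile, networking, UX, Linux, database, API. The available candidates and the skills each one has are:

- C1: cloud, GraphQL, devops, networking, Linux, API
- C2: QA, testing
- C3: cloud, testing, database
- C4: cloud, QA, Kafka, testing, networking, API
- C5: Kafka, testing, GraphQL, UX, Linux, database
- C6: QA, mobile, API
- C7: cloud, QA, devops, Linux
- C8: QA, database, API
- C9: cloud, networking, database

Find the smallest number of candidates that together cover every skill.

3

C1, C5, C6 together cover {cloud, QA, Kafka, testing, GraphQL, devops, mobile, networking, UX, Linux, database, API} — every skill.
No 2 of the 9 candidates cover everything (all 36 pairs fall short), so 3 is minimum.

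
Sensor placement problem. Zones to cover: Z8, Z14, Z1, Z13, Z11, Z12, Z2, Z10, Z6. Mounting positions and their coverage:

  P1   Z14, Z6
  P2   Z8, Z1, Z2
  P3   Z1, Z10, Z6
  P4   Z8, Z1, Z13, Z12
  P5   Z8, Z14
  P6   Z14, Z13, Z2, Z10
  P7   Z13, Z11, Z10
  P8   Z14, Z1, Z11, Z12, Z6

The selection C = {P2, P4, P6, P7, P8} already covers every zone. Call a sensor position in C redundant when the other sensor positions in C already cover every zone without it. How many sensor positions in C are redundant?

4

Drop P2: the rest still cover every zone — redundant.
Drop P4: the rest still cover every zone — redundant.
Drop P6: the rest still cover every zone — redundant.
Drop P7: the rest still cover every zone — redundant.
Drop P8: Z6 uncovered — not redundant.
4 redundant: P2, P4, P6, P7.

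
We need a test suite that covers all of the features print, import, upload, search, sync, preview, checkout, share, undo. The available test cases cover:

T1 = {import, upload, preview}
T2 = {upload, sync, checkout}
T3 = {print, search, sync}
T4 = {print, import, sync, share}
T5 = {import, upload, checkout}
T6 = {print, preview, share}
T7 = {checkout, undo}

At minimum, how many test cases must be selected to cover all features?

4

T1, T3, T4, T7 together cover {print, import, upload, search, sync, preview, checkout, share, undo} — every feature.
No 3 of the 7 test cases cover everything (all 35 triples fall short), so 4 is minimum.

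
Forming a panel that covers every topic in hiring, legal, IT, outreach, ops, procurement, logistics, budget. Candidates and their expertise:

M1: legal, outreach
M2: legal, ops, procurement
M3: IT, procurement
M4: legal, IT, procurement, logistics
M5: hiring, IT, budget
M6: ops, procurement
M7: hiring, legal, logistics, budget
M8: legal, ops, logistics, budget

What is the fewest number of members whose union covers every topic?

M1, M2, M3, M7 together cover {hiring, legal, IT, outreach, ops, procurement, logistics, budget} — every topic.
No 3 of the 8 members cover everything (all 56 triples fall short), so 4 is minimum.

4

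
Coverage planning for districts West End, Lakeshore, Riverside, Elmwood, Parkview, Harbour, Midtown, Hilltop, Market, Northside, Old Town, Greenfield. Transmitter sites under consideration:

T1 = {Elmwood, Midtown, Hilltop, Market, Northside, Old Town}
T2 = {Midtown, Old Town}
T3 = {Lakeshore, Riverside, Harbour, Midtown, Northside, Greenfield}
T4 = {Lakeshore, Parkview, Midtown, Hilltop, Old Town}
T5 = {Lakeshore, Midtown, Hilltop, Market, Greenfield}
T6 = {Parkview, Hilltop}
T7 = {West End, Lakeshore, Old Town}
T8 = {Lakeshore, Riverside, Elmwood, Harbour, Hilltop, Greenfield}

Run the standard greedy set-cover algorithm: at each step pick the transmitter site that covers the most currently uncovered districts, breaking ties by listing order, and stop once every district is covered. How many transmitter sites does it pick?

Pick 1: T1 covers 6 new districts (Elmwood, Midtown, Hilltop, Market, Northside, Old Town).
Pick 2: T3 covers 4 new districts (Lakeshore, Riverside, Harbour, Greenfield).
Pick 3: T4 covers 1 new districts (Parkview).
Pick 4: T7 covers 1 new districts (West End).
Greedy uses 4 transmitter sites.

4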